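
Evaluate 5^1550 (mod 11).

Successive squares of 5 mod 11: 5^1≡5, 5^2≡3, 5^4≡9, 5^8≡4, 5^16≡5, 5^32≡3, 5^64≡9, 5^128≡4, 5^256≡5, 5^512≡3, 5^1024≡9.
1550 = 2 + 4 + 8 + 512 + 1024, so 5^1550 ≡ 3·9·4·3·9 ≡ 1 (mod 11).

1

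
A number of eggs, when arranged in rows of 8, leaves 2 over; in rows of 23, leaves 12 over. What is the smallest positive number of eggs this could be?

Since 23·7 ≡ 1 (mod 8), take x = 12 + 23·((2−12)·7 mod 8) = 12 + 23·2 = 58.
Check: 58 mod 8 = 2, 58 mod 23 = 12.

58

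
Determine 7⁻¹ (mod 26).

15

26 = 3·7 + 5
7 = 1·5 + 2
5 = 2·2 + 1
2 = 2·1 + 0
Back-substituting gives 7·15 ≡ 1 (mod 26).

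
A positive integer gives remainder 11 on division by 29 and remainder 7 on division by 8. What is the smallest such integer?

127

x ≡ 7 (mod 8) gives x ∈ {7, 15, 23, 31, 39, 47, 55, 63, …}.
The first of these with x mod 29 = 11 is 127.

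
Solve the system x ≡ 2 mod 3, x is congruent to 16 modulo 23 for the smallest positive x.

62

x ≡ 2 (mod 3) gives x ∈ {2, 5, 8, 11, 14, 17, 20, 23, …}.
The first of these with x mod 23 = 16 is 62.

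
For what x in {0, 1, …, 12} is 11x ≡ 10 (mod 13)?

The inverse of 11 mod 13 is 6 (since 11·6 = 66 ≡ 1).
Multiplying both sides by 6: x ≡ 6·10 = 60 ≡ 8 (mod 13).

8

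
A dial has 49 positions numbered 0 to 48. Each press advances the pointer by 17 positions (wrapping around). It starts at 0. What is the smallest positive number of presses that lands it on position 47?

The inverse of 17 mod 49 is 26 (since 17·26 = 442 ≡ 1).
So x ≡ 26·47 = 1222 ≡ 46 (mod 49).
Check: 17·46 = 782 = 15·49 + 47.

46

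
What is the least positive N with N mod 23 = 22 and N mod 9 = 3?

Since 9·18 ≡ 1 (mod 23), take x = 3 + 9·((22−3)·18 mod 23) = 3 + 9·20 = 183.
Check: 183 mod 23 = 22, 183 mod 9 = 3.

183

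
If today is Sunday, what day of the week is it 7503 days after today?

7503 = 1071·7 + 6, so 7503 mod 7 = 6.
Sunday + 6 days → Saturday.

Saturday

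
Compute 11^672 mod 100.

Successive squares of 11 mod 100: 11^1≡11, 11^2≡21, 11^4≡41, 11^8≡81, 11^16≡61, 11^32≡21, 11^64≡41, 11^128≡81, 11^256≡61, 11^512≡21.
672 = 32 + 128 + 512, so 11^672 ≡ 21·81·21 ≡ 21 (mod 100).

21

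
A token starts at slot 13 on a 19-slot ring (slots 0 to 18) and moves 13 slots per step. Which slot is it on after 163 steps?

163·13 = 2119.
2119 mod 19 = 10 (since 111·19 = 2109).
(13 + 10) mod 19 = 4.

4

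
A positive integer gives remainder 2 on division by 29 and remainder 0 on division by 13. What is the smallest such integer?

234

x ≡ 0 (mod 13) gives x ∈ {0, 13, 26, 39, 52, 65, 78, 91, …}.
The first of these with x mod 29 = 2 is 234.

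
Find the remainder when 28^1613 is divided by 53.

28

Square-and-reduce mod 53: 28^1≡28, 28^2≡42, 28^4≡15, 28^8≡13, 28^16≡10, 28^32≡47, 28^64≡36, 28^128≡24, 28^256≡46, 28^512≡49, 28^1024≡16.
Since 1613 = 1 + 4 + 8 + 64 + 512 + 1024 in binary, 28^1613 ≡ 28·15·13·36·49·16 ≡ 28 (mod 53).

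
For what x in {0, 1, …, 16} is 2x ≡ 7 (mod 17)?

The inverse of 2 mod 17 is 9 (since 2·9 = 18 ≡ 1).
Multiplying both sides by 9: x ≡ 9·7 = 63 ≡ 12 (mod 17).

12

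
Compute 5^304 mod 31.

Square-and-reduce mod 31: 5^1≡5, 5^2≡25, 5^4≡5, 5^8≡25, 5^16≡5, 5^32≡25, 5^64≡5, 5^128≡25, 5^256≡5.
304 = 16 + 32 + 256, so 5^304 ≡ 5·25·5 ≡ 5 (mod 31).

5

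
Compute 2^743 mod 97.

48

By repeated squaring mod 97: 2^1≡2, 2^2≡4, 2^4≡16, 2^8≡62, 2^16≡61, 2^32≡35, 2^64≡61, 2^128≡35, 2^256≡61, 2^512≡35.
Since 743 = 1 + 2 + 4 + 32 + 64 + 128 + 512 in binary, 2^743 ≡ 2·4·16·35·61·35·35 ≡ 48 (mod 97).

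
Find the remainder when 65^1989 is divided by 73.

By repeated squaring mod 73: 65^1≡65, 65^2≡64, 65^4≡8, 65^8≡64, 65^16≡8, 65^32≡64, 65^64≡8, 65^128≡64, 65^256≡8, 65^512≡64, 65^1024≡8.
1989 = 1 + 4 + 64 + 128 + 256 + 512 + 1024, so 65^1989 ≡ 65·8·8·64·8·64·8 ≡ 72 (mod 73).

72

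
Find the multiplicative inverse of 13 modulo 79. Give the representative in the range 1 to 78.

73

13·73 = 949 = 12·79 + 1, so 13⁻¹ ≡ 73 (mod 79).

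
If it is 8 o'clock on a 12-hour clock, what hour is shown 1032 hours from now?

Dividing 1032 by 12 gives quotient 86 and remainder 0.
8 + 0 → 8 on a 12-hour dial.

8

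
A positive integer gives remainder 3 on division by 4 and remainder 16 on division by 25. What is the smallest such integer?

91

x ≡ 3 (mod 4) gives x ∈ {3, 7, 11, 15, 19, 23, 27, 31, …}.
The first of these with x mod 25 = 16 is 91.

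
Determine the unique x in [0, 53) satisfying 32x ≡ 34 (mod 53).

11

The inverse of 32 mod 53 is 5 (since 32·5 = 160 ≡ 1).
So x ≡ 5·34 = 170 ≡ 11 (mod 53).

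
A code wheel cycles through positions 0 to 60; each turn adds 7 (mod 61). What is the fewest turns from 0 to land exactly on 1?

61 = 8·7 + 5
7 = 1·5 + 2
5 = 2·2 + 1
2 = 2·1 + 0
Back-substituting gives 7·35 ≡ 1 (mod 61).

35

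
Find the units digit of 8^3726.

The units digit of 8^n cycles with period 4: 8, 4, 2, 6, …
3726 leaves remainder 2 on division by 4, so 8^3726 ends in 4.

4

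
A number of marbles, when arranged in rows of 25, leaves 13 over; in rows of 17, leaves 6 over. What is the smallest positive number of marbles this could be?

363

x ≡ 6 (mod 17) gives x ∈ {6, 23, 40, 57, 74, 91, 108, 125, …}.
The first of these with x mod 25 = 13 is 363.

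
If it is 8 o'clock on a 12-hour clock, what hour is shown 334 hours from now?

Dividing 334 by 12 gives quotient 27 and remainder 10.
8 + 10 → 6 on a 12-hour dial.

6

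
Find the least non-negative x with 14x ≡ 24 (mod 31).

The inverse of 14 mod 31 is 20 (since 14·20 = 280 ≡ 1).
So x ≡ 20·24 = 480 ≡ 15 (mod 31).

15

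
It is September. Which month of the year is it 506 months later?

November

506 − 42·12 = 2, so 506 ≡ 2 (mod 12).
September + 2 months → November.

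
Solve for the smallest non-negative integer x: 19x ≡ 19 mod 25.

1

19⁻¹ ≡ 4 (mod 25) because 19·4 = 76 = 3·25 + 1.
So x ≡ 4·19 = 76 ≡ 1 (mod 25).
Check: 19·1 = 19 = 0·25 + 19.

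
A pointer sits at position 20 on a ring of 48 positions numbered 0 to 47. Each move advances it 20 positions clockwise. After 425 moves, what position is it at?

24

425·20 = 8500.
8500 mod 48 = 4 (since 177·48 = 8496).
(20 + 4) mod 48 = 24.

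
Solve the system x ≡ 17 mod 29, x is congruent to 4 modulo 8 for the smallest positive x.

220

x ≡ 4 (mod 8) gives x ∈ {4, 12, 20, 28, 36, 44, 52, 60, …}.
The first of these with x mod 29 = 17 is 220.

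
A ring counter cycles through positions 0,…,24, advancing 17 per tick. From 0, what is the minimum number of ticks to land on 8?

17⁻¹ ≡ 3 (mod 25) because 17·3 = 51 = 2·25 + 1.
So x ≡ 3·8 = 24 ≡ 24 (mod 25).
Check: 17·24 = 408 = 16·25 + 8.

24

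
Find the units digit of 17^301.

Powers of 7 mod 10 repeat with period 4: 7, 9, 3, 1.
301 leaves remainder 1 on division by 4, so 17^301 ends in 7.

7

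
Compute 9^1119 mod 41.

By repeated squaring mod 41: 9^1≡9, 9^2≡40, 9^4≡1, 9^8≡1, 9^16≡1, 9^32≡1, 9^64≡1, 9^128≡1, 9^256≡1, 9^512≡1, 9^1024≡1.
Since 1119 = 1 + 2 + 4 + 8 + 16 + 64 + 1024 in binary, 9^1119 ≡ 9·40·1·1·1·1·1 ≡ 32 (mod 41).

32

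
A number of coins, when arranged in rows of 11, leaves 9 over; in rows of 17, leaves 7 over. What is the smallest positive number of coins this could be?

Since 17·2 ≡ 1 (mod 11), take x = 7 + 17·((9−7)·2 mod 11) = 7 + 17·4 = 75.
Check: 75 mod 11 = 9, 75 mod 17 = 7.

75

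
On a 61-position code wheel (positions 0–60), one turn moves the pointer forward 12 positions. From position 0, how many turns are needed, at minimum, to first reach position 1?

61 = 5·12 + 1
12 = 12·1 + 0
Back-substituting gives 12·56 ≡ 1 (mod 61).

56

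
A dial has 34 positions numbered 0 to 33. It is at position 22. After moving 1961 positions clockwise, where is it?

11

1961 − 57·34 = 23, so 1961 ≡ 23 (mod 34).
(22 + 23) mod 34 = 11.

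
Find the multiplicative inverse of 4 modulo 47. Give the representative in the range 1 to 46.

47 = 11·4 + 3
4 = 1·3 + 1
3 = 3·1 + 0
Back-substituting gives 4·12 ≡ 1 (mod 47).

12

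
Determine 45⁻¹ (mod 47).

47 = 1·45 + 2
45 = 22·2 + 1
2 = 2·1 + 0
Back-substituting gives 45·23 ≡ 1 (mod 47).

23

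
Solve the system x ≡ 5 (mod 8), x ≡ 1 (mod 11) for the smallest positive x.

Since 11·3 ≡ 1 (mod 8), take x = 1 + 11·((5−1)·3 mod 8) = 1 + 11·4 = 45.
Check: 45 mod 8 = 5, 45 mod 11 = 1.

45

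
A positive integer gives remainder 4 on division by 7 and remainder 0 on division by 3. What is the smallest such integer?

18

x ≡ 0 (mod 3) gives x ∈ {0, 3, 6, 9, 12, 15, 18}.
The first of these with x mod 7 = 4 is 18.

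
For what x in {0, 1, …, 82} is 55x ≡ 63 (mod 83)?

The inverse of 55 mod 83 is 80 (since 55·80 = 4400 ≡ 1).
So x ≡ 80·63 = 5040 ≡ 60 (mod 83).
Check: 55·60 = 3300 = 39·83 + 63.

60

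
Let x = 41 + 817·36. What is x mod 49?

817·36 = 29412.
29412 mod 49 = 12 (since 600·49 = 29400).
(41 + 12) mod 49 = 4.

4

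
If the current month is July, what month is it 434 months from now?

434 − 36·12 = 2, so 434 ≡ 2 (mod 12).
July + 2 months → September.

September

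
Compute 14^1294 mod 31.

7

By repeated squaring mod 31: 14^1≡14, 14^2≡10, 14^4≡7, 14^8≡18, 14^16≡14, 14^32≡10, 14^64≡7, 14^128≡18, 14^256≡14, 14^512≡10, 14^1024≡7.
Since 1294 = 2 + 4 + 8 + 256 + 1024 in binary, 14^1294 ≡ 10·7·18·14·7 ≡ 7 (mod 31).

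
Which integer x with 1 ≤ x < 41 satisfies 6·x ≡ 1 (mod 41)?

7

6·7 = 42 = 1·41 + 1, so 6⁻¹ ≡ 7 (mod 41).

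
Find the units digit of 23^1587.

Powers of 3 mod 10 repeat with period 4: 3, 9, 7, 1.
1587 leaves remainder 3 on division by 4, so 23^1587 ends in 7.

7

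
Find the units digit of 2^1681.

2

Last digits of 2^n: 2, 4, 8, 6 (period 4).
1681 mod 4 = 1, so the last digit matches 2^1 = 2.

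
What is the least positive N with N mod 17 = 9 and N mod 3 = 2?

26

Since 3·6 ≡ 1 (mod 17), take x = 2 + 3·((9−2)·6 mod 17) = 2 + 3·8 = 26.
Check: 26 mod 17 = 9, 26 mod 3 = 2.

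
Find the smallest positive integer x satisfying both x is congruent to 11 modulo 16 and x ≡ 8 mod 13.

203

Since 13·5 ≡ 1 (mod 16), take x = 8 + 13·((11−8)·5 mod 16) = 8 + 13·15 = 203.
Check: 203 mod 16 = 11, 203 mod 13 = 8.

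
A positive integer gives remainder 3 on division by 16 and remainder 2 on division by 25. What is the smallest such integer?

x ≡ 3 (mod 16) gives x ∈ {3, 19, 35, 51, 67, 83, 99, 115, …}.
The first of these with x mod 25 = 2 is 227.

227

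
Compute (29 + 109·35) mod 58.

16

109·35 = 3815.
3815 − 65·58 = 45, so 3815 ≡ 45 (mod 58).
(29 + 45) mod 58 = 16.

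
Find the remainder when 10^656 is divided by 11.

1

Successive squares of 10 mod 11: 10^1≡10, 10^2≡1, 10^4≡1, 10^8≡1, 10^16≡1, 10^32≡1, 10^64≡1, 10^128≡1, 10^256≡1, 10^512≡1.
656 = 16 + 128 + 512, so 10^656 ≡ 1·1·1 ≡ 1 (mod 11).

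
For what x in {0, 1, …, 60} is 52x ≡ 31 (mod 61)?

The inverse of 52 mod 61 is 27 (since 52·27 = 1404 ≡ 1).
So x ≡ 27·31 = 837 ≡ 44 (mod 61).

44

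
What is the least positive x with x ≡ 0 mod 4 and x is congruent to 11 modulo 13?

x ≡ 0 (mod 4) gives x ∈ {0, 4, 8, 12, 16, 20, 24}.
The first of these with x mod 13 = 11 is 24.

24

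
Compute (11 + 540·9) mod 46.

540·9 = 4860.
4860 − 105·46 = 30, so 4860 ≡ 30 (mod 46).
(11 + 30) mod 46 = 41.

41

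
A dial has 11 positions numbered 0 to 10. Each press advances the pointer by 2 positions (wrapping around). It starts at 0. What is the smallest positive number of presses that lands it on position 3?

2⁻¹ ≡ 6 (mod 11) because 2·6 = 12 = 1·11 + 1.
Multiplying both sides by 6: x ≡ 6·3 = 18 ≡ 7 (mod 11).

7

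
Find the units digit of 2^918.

The units digit of 2^n cycles with period 4: 2, 4, 8, 6, …
918 leaves remainder 2 on division by 4, so 2^918 ends in 4.

4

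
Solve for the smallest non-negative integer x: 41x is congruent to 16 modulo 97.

41⁻¹ ≡ 71 (mod 97) because 41·71 = 2911 = 30·97 + 1.
So x ≡ 71·16 = 1136 ≡ 69 (mod 97).

69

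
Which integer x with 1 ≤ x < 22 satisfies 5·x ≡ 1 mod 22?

9

5·9 = 45 = 2·22 + 1, so 5⁻¹ ≡ 9 (mod 22).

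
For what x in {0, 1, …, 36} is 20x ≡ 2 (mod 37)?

20⁻¹ ≡ 13 (mod 37) because 20·13 = 260 = 7·37 + 1.
So x ≡ 13·2 = 26 ≡ 26 (mod 37).
Check: 20·26 = 520 = 14·37 + 2.

26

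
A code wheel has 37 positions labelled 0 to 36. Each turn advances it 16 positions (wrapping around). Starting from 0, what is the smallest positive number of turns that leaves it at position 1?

37 = 2·16 + 5
16 = 3·5 + 1
5 = 5·1 + 0
Back-substituting gives 16·7 ≡ 1 (mod 37).

7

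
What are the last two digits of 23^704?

Square-and-reduce mod 100: 23^1≡23, 23^2≡29, 23^4≡41, 23^8≡81, 23^16≡61, 23^32≡21, 23^64≡41, 23^128≡81, 23^256≡61, 23^512≡21.
Since 704 = 64 + 128 + 512 in binary, 23^704 ≡ 41·81·21 ≡ 41 (mod 100).

41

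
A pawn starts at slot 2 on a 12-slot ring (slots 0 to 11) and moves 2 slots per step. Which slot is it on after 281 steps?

0

281·2 = 562.
562 mod 12 = 10 (since 46·12 = 552).
(2 + 10) mod 12 = 0.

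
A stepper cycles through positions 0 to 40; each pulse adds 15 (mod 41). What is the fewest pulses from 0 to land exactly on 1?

41 = 2·15 + 11
15 = 1·11 + 4
11 = 2·4 + 3
4 = 1·3 + 1
3 = 3·1 + 0
Back-substituting gives 15·11 ≡ 1 (mod 41).

11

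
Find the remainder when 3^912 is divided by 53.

44

Square-and-reduce mod 53: 3^1≡3, 3^2≡9, 3^4≡28, 3^8≡42, 3^16≡15, 3^32≡13, 3^64≡10, 3^128≡47, 3^256≡36, 3^512≡24.
912 = 16 + 128 + 256 + 512, so 3^912 ≡ 15·47·36·24 ≡ 44 (mod 53).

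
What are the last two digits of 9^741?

09

By repeated squaring mod 100: 9^1≡9, 9^2≡81, 9^4≡61, 9^8≡21, 9^16≡41, 9^32≡81, 9^64≡61, 9^128≡21, 9^256≡41, 9^512≡81.
741 = 1 + 4 + 32 + 64 + 128 + 512, so 9^741 ≡ 9·61·81·61·21·81 ≡ 9 (mod 100).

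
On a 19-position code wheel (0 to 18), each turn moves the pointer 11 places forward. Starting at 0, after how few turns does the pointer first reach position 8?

18

The inverse of 11 mod 19 is 7 (since 11·7 = 77 ≡ 1).
So x ≡ 7·8 = 56 ≡ 18 (mod 19).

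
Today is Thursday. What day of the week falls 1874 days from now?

Tuesday

Dividing 1874 by 7 gives quotient 267 and remainder 5.
Thursday + 5 days → Tuesday.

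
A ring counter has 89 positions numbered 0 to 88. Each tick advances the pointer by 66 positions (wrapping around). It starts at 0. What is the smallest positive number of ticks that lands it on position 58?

71

66⁻¹ ≡ 58 (mod 89) because 66·58 = 3828 = 43·89 + 1.
Multiplying both sides by 58: x ≡ 58·58 = 3364 ≡ 71 (mod 89).
Check: 66·71 = 4686 = 52·89 + 58.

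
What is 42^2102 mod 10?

Last digits of 2^n: 2, 4, 8, 6 (period 4).
2102 leaves remainder 2 on division by 4, so 42^2102 ends in 4.

4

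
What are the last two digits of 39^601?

39

Square-and-reduce mod 100: 39^1≡39, 39^2≡21, 39^4≡41, 39^8≡81, 39^16≡61, 39^32≡21, 39^64≡41, 39^128≡81, 39^256≡61, 39^512≡21.
Since 601 = 1 + 8 + 16 + 64 + 512 in binary, 39^601 ≡ 39·81·61·41·21 ≡ 39 (mod 100).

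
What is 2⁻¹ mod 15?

15 = 7·2 + 1
2 = 2·1 + 0
Back-substituting gives 2·8 ≡ 1 (mod 15).

8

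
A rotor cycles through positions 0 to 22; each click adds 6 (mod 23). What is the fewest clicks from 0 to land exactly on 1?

4

23 = 3·6 + 5
6 = 1·5 + 1
5 = 5·1 + 0
Back-substituting gives 6·4 ≡ 1 (mod 23).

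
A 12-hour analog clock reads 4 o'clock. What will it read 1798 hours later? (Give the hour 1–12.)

Dividing 1798 by 12 gives quotient 149 and remainder 10.
4 + 10 → 2 on a 12-hour dial.

2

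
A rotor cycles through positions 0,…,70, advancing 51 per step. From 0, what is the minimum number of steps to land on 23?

51⁻¹ ≡ 39 (mod 71) because 51·39 = 1989 = 28·71 + 1.
Multiplying both sides by 39: x ≡ 39·23 = 897 ≡ 45 (mod 71).
Check: 51·45 = 2295 = 32·71 + 23.

45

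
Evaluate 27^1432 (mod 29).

16

Successive squares of 27 mod 29: 27^1≡27, 27^2≡4, 27^4≡16, 27^8≡24, 27^16≡25, 27^32≡16, 27^64≡24, 27^128≡25, 27^256≡16, 27^512≡24, 27^1024≡25.
1432 = 8 + 16 + 128 + 256 + 1024, so 27^1432 ≡ 24·25·25·16·25 ≡ 16 (mod 29).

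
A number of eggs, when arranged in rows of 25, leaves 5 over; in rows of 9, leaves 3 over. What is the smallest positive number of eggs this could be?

30

x ≡ 3 (mod 9) gives x ∈ {3, 12, 21, 30}.
The first of these with x mod 25 = 5 is 30.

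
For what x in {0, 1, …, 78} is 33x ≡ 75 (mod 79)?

33⁻¹ ≡ 12 (mod 79) because 33·12 = 396 = 5·79 + 1.
So x ≡ 12·75 = 900 ≡ 31 (mod 79).

31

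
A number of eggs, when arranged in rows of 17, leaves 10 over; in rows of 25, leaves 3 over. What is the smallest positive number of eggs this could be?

78

x ≡ 10 (mod 17) gives x ∈ {10, 27, 44, 61, 78}.
The first of these with x mod 25 = 3 is 78.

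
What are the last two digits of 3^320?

Successive squares of 3 mod 100: 3^1≡3, 3^2≡9, 3^4≡81, 3^8≡61, 3^16≡21, 3^32≡41, 3^64≡81, 3^128≡61, 3^256≡21.
320 = 64 + 256, so 3^320 ≡ 81·21 ≡ 1 (mod 100).

01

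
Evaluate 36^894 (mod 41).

31

Square-and-reduce mod 41: 36^1≡36, 36^2≡25, 36^4≡10, 36^8≡18, 36^16≡37, 36^32≡16, 36^64≡10, 36^128≡18, 36^256≡37, 36^512≡16.
Since 894 = 2 + 4 + 8 + 16 + 32 + 64 + 256 + 512 in binary, 36^894 ≡ 25·10·18·37·16·10·37·16 ≡ 31 (mod 41).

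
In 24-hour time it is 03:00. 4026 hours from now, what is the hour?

21

4026 = 167·24 + 18, so 4026 mod 24 = 18.
(3 + 18) mod 24 = 21.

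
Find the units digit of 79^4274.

1

The units digit of 79^n cycles with period 2: 9, 1, …
4274 mod 2 = 0, so the last digit matches 9^2 = 1.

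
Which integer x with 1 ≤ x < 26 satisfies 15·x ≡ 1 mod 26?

7

15·7 = 105 = 4·26 + 1, so 15⁻¹ ≡ 7 (mod 26).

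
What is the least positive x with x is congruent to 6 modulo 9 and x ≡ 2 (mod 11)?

24

x ≡ 6 (mod 9) gives x ∈ {6, 15, 24}.
The first of these with x mod 11 = 2 is 24.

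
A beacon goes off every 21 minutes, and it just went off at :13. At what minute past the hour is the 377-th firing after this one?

10

377·21 = 7917.
Dividing 7917 by 60 gives quotient 131 and remainder 57.
(13 + 57) mod 60 = 10.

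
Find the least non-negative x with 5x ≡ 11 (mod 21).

5⁻¹ ≡ 17 (mod 21) because 5·17 = 85 = 4·21 + 1.
Multiplying both sides by 17: x ≡ 17·11 = 187 ≡ 19 (mod 21).

19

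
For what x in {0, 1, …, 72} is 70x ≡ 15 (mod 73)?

70⁻¹ ≡ 24 (mod 73) because 70·24 = 1680 = 23·73 + 1.
Multiplying both sides by 24: x ≡ 24·15 = 360 ≡ 68 (mod 73).

68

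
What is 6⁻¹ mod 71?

71 = 11·6 + 5
6 = 1·5 + 1
5 = 5·1 + 0
Back-substituting gives 6·12 ≡ 1 (mod 71).

12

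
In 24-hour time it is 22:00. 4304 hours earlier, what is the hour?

4304 − 179·24 = 8, so 4304 ≡ 8 (mod 24).
(22 − 8) mod 24 = 14.

14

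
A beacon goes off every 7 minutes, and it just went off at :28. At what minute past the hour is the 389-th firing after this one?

389·7 = 2723.
Dividing 2723 by 60 gives quotient 45 and remainder 23.
(28 + 23) mod 60 = 51.

51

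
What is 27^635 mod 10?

The units digit of 27^n cycles with period 4: 7, 9, 3, 1, …
635 mod 4 = 3, so the last digit matches 7^3 = 3.

3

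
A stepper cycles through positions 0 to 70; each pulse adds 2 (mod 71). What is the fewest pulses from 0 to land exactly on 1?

36

71 = 35·2 + 1
2 = 2·1 + 0
Back-substituting gives 2·36 ≡ 1 (mod 71).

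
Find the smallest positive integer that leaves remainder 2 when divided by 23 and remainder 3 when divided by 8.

163

x ≡ 3 (mod 8) gives x ∈ {3, 11, 19, 27, 35, 43, 51, 59, …}.
The first of these with x mod 23 = 2 is 163.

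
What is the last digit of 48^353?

8

Last digits of 8^n: 8, 4, 2, 6 (period 4).
353 leaves remainder 1 on division by 4, so 48^353 ends in 8.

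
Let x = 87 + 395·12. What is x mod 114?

395·12 = 4740.
4740 − 41·114 = 66, so 4740 ≡ 66 (mod 114).
(87 + 66) mod 114 = 39.

39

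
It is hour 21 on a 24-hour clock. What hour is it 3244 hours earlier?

3244 = 135·24 + 4, so 3244 mod 24 = 4.
(21 − 4) mod 24 = 17.

17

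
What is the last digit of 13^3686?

9

Powers of 3 mod 10 repeat with period 4: 3, 9, 7, 1.
3686 leaves remainder 2 on division by 4, so 13^3686 ends in 9.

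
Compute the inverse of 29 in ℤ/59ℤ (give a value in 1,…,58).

57

29·57 = 1653 = 28·59 + 1, so 29⁻¹ ≡ 57 (mod 59).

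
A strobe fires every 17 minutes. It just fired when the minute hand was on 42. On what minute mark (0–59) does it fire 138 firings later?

48

138·17 = 2346.
2346 mod 60 = 6 (since 39·60 = 2340).
(42 + 6) mod 60 = 48.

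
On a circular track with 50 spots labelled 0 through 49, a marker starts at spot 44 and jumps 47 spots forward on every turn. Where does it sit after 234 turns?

42

234·47 = 10998.
10998 − 219·50 = 48, so 10998 ≡ 48 (mod 50).
(44 + 48) mod 50 = 42.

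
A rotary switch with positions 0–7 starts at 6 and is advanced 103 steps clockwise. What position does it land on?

5

103 mod 8 = 7 (since 12·8 = 96).
(6 + 7) mod 8 = 5.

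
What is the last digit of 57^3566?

9

Last digits of 7^n: 7, 9, 3, 1 (period 4).
3566 mod 4 = 2, so the last digit matches 7^2 = 9.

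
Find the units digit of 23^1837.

Last digits of 3^n: 3, 9, 7, 1 (period 4).
1837 mod 4 = 1, so the last digit matches 3^1 = 3.

3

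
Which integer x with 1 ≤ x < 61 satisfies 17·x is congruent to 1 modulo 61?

18

17·18 = 306 = 5·61 + 1, so 17⁻¹ ≡ 18 (mod 61).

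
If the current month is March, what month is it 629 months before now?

October

629 = 52·12 + 5, so 629 mod 12 = 5.
March − 5 months → October.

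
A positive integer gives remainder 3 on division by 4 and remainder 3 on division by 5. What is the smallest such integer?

x ≡ 3 (mod 4) gives x ∈ {3}.
The first of these with x mod 5 = 3 is 3.

3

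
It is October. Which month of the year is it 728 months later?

728 mod 12 = 8 (since 60·12 = 720).
October + 8 months → June.

June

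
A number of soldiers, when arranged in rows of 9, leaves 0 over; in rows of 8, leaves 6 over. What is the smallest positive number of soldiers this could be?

54

Since 8·8 ≡ 1 (mod 9), take x = 6 + 8·((0−6)·8 mod 9) = 6 + 8·6 = 54.
Check: 54 mod 9 = 0, 54 mod 8 = 6.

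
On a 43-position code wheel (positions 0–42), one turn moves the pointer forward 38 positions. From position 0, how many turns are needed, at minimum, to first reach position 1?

17

43 = 1·38 + 5
38 = 7·5 + 3
5 = 1·3 + 2
3 = 1·2 + 1
2 = 2·1 + 0
Back-substituting gives 38·17 ≡ 1 (mod 43).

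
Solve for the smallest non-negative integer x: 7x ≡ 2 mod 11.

7⁻¹ ≡ 8 (mod 11) because 7·8 = 56 = 5·11 + 1.
Multiplying both sides by 8: x ≡ 8·2 = 16 ≡ 5 (mod 11).

5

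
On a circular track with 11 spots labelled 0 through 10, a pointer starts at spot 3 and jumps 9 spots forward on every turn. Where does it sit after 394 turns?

394·9 = 3546.
3546 = 322·11 + 4, so 3546 mod 11 = 4.
(3 + 4) mod 11 = 7.

7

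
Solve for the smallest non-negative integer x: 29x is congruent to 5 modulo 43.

15

The inverse of 29 mod 43 is 3 (since 29·3 = 87 ≡ 1).
So x ≡ 3·5 = 15 ≡ 15 (mod 43).
Check: 29·15 = 435 = 10·43 + 5.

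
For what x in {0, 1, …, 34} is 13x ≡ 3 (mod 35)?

11

13⁻¹ ≡ 27 (mod 35) because 13·27 = 351 = 10·35 + 1.
Multiplying both sides by 27: x ≡ 27·3 = 81 ≡ 11 (mod 35).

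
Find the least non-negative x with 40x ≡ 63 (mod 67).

40⁻¹ ≡ 62 (mod 67) because 40·62 = 2480 = 37·67 + 1.
So x ≡ 62·63 = 3906 ≡ 20 (mod 67).

20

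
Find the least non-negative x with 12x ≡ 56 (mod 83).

12⁻¹ ≡ 7 (mod 83) because 12·7 = 84 = 1·83 + 1.
So x ≡ 7·56 = 392 ≡ 60 (mod 83).

60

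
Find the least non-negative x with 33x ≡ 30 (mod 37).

11

The inverse of 33 mod 37 is 9 (since 33·9 = 297 ≡ 1).
So x ≡ 9·30 = 270 ≡ 11 (mod 37).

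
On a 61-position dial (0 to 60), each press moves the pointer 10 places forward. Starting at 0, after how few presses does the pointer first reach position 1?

10⁻¹ ≡ 55 (mod 61) because 10·55 = 550 = 9·61 + 1.
Multiplying both sides by 55: x ≡ 55·1 = 55 ≡ 55 (mod 61).
Check: 10·55 = 550 = 9·61 + 1.

55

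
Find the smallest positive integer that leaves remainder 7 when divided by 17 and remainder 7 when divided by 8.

7

x ≡ 7 (mod 8) gives x ∈ {7}.
The first of these with x mod 17 = 7 is 7.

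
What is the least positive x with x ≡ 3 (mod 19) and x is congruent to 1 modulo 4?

x ≡ 1 (mod 4) gives x ∈ {1, 5, 9, 13, 17, 21, 25, 29, …}.
The first of these with x mod 19 = 3 is 41.

41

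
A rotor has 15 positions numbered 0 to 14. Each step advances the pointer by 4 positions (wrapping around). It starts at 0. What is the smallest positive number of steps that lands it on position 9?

4⁻¹ ≡ 4 (mod 15) because 4·4 = 16 = 1·15 + 1.
Multiplying both sides by 4: x ≡ 4·9 = 36 ≡ 6 (mod 15).

6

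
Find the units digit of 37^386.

9

Last digits of 7^n: 7, 9, 3, 1 (period 4).
386 mod 4 = 2, so the last digit matches 7^2 = 9.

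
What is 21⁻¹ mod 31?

3

31 = 1·21 + 10
21 = 2·10 + 1
10 = 10·1 + 0
Back-substituting gives 21·3 ≡ 1 (mod 31).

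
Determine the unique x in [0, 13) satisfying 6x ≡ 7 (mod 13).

The inverse of 6 mod 13 is 11 (since 6·11 = 66 ≡ 1).
Multiplying both sides by 11: x ≡ 11·7 = 77 ≡ 12 (mod 13).
Check: 6·12 = 72 = 5·13 + 7.

12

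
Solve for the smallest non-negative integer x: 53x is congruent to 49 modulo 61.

The inverse of 53 mod 61 is 38 (since 53·38 = 2014 ≡ 1).
Multiplying both sides by 38: x ≡ 38·49 = 1862 ≡ 32 (mod 61).

32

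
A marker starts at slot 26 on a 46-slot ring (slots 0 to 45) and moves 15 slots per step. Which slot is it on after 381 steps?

37

381·15 = 5715.
5715 mod 46 = 11 (since 124·46 = 5704).
(26 + 11) mod 46 = 37.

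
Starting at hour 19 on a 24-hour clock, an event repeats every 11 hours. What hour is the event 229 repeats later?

18

229·11 = 2519.
2519 = 104·24 + 23, so 2519 mod 24 = 23.
(19 + 23) mod 24 = 18.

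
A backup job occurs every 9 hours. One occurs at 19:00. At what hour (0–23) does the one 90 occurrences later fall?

13

90·9 = 810.
810 = 33·24 + 18, so 810 mod 24 = 18.
(19 + 18) mod 24 = 13.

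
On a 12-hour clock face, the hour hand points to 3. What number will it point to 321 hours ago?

321 mod 12 = 9 (since 26·12 = 312).
3 − 9 → 6 on a 12-hour dial.

6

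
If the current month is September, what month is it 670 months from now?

670 − 55·12 = 10, so 670 ≡ 10 (mod 12).
September + 10 months → July.

July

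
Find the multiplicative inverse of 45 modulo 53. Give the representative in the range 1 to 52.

33

53 = 1·45 + 8
45 = 5·8 + 5
8 = 1·5 + 3
5 = 1·3 + 2
3 = 1·2 + 1
2 = 2·1 + 0
Back-substituting gives 45·33 ≡ 1 (mod 53).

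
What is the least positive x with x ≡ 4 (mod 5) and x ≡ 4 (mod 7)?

4

x ≡ 4 (mod 5) gives x ∈ {4}.
The first of these with x mod 7 = 4 is 4.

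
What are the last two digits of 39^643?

19

Successive squares of 39 mod 100: 39^1≡39, 39^2≡21, 39^4≡41, 39^8≡81, 39^16≡61, 39^32≡21, 39^64≡41, 39^128≡81, 39^256≡61, 39^512≡21.
643 = 1 + 2 + 128 + 512, so 39^643 ≡ 39·21·81·21 ≡ 19 (mod 100).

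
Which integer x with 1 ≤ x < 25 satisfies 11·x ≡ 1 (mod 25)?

16

25 = 2·11 + 3
11 = 3·3 + 2
3 = 1·2 + 1
2 = 2·1 + 0
Back-substituting gives 11·16 ≡ 1 (mod 25).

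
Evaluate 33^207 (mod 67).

Successive squares of 33 mod 67: 33^1≡33, 33^2≡17, 33^4≡21, 33^8≡39, 33^16≡47, 33^32≡65, 33^64≡4, 33^128≡16.
Since 207 = 1 + 2 + 4 + 8 + 64 + 128 in binary, 33^207 ≡ 33·17·21·39·4·16 ≡ 14 (mod 67).

14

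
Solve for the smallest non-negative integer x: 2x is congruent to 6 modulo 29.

2⁻¹ ≡ 15 (mod 29) because 2·15 = 30 = 1·29 + 1.
Multiplying both sides by 15: x ≡ 15·6 = 90 ≡ 3 (mod 29).
Check: 2·3 = 6 = 0·29 + 6.

3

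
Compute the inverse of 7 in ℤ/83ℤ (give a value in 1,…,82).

83 = 11·7 + 6
7 = 1·6 + 1
6 = 6·1 + 0
Back-substituting gives 7·12 ≡ 1 (mod 83).

12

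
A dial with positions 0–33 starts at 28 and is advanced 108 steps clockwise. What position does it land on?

0

108 − 3·34 = 6, so 108 ≡ 6 (mod 34).
(28 + 6) mod 34 = 0.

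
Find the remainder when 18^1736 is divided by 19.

1

Successive squares of 18 mod 19: 18^1≡18, 18^2≡1, 18^4≡1, 18^8≡1, 18^16≡1, 18^32≡1, 18^64≡1, 18^128≡1, 18^256≡1, 18^512≡1, 18^1024≡1.
Since 1736 = 8 + 64 + 128 + 512 + 1024 in binary, 18^1736 ≡ 1·1·1·1·1 ≡ 1 (mod 19).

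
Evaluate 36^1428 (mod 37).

1

Square-and-reduce mod 37: 36^1≡36, 36^2≡1, 36^4≡1, 36^8≡1, 36^16≡1, 36^32≡1, 36^64≡1, 36^128≡1, 36^256≡1, 36^512≡1, 36^1024≡1.
Since 1428 = 4 + 16 + 128 + 256 + 1024 in binary, 36^1428 ≡ 1·1·1·1·1 ≡ 1 (mod 37).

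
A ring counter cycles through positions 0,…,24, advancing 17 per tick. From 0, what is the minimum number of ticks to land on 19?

7

The inverse of 17 mod 25 is 3 (since 17·3 = 51 ≡ 1).
Multiplying both sides by 3: x ≡ 3·19 = 57 ≡ 7 (mod 25).
Check: 17·7 = 119 = 4·25 + 19.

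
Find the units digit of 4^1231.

4

Powers of 4 mod 10 repeat with period 2: 4, 6.
1231 mod 2 = 1, so the last digit matches 4^1 = 4.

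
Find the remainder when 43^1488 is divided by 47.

Square-and-reduce mod 47: 43^1≡43, 43^2≡16, 43^4≡21, 43^8≡18, 43^16≡42, 43^32≡25, 43^64≡14, 43^128≡8, 43^256≡17, 43^512≡7, 43^1024≡2.
1488 = 16 + 64 + 128 + 256 + 1024, so 43^1488 ≡ 42·14·8·17·2 ≡ 42 (mod 47).

42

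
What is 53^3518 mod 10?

Powers of 3 mod 10 repeat with period 4: 3, 9, 7, 1.
3518 leaves remainder 2 on division by 4, so 53^3518 ends in 9.

9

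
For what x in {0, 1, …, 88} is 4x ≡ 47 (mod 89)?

The inverse of 4 mod 89 is 67 (since 4·67 = 268 ≡ 1).
So x ≡ 67·47 = 3149 ≡ 34 (mod 89).

34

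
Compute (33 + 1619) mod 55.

1619 − 29·55 = 24, so 1619 ≡ 24 (mod 55).
(33 + 24) mod 55 = 2.

2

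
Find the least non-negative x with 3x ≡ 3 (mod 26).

3⁻¹ ≡ 9 (mod 26) because 3·9 = 27 = 1·26 + 1.
Multiplying both sides by 9: x ≡ 9·3 = 27 ≡ 1 (mod 26).
Check: 3·1 = 3 = 0·26 + 3.

1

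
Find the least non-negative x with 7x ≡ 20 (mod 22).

6

7⁻¹ ≡ 19 (mod 22) because 7·19 = 133 = 6·22 + 1.
Multiplying both sides by 19: x ≡ 19·20 = 380 ≡ 6 (mod 22).
Check: 7·6 = 42 = 1·22 + 20.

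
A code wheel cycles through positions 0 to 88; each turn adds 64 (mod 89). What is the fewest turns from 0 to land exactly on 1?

89 = 1·64 + 25
64 = 2·25 + 14
25 = 1·14 + 11
14 = 1·11 + 3
11 = 3·3 + 2
3 = 1·2 + 1
2 = 2·1 + 0
Back-substituting gives 64·32 ≡ 1 (mod 89).

32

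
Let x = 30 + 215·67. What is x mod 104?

215·67 = 14405.
14405 − 138·104 = 53, so 14405 ≡ 53 (mod 104).
(30 + 53) mod 104 = 83.

83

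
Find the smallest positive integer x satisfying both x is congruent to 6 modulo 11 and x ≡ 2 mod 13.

28

x ≡ 6 (mod 11) gives x ∈ {6, 17, 28}.
The first of these with x mod 13 = 2 is 28.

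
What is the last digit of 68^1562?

Powers of 8 mod 10 repeat with period 4: 8, 4, 2, 6.
1562 leaves remainder 2 on division by 4, so 68^1562 ends in 4.

4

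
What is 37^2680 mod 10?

1

Last digits of 7^n: 7, 9, 3, 1 (period 4).
2680 leaves remainder 0 on division by 4, so 37^2680 ends in 1.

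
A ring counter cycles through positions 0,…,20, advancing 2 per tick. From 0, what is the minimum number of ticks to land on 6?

3

The inverse of 2 mod 21 is 11 (since 2·11 = 22 ≡ 1).
So x ≡ 11·6 = 66 ≡ 3 (mod 21).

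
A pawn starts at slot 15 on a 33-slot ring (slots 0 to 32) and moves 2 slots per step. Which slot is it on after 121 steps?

121·2 = 242.
242 mod 33 = 11 (since 7·33 = 231).
(15 + 11) mod 33 = 26.

26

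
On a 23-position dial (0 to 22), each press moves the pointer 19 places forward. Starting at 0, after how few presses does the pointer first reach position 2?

11

19⁻¹ ≡ 17 (mod 23) because 19·17 = 323 = 14·23 + 1.
Multiplying both sides by 17: x ≡ 17·2 = 34 ≡ 11 (mod 23).
Check: 19·11 = 209 = 9·23 + 2.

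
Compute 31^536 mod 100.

By repeated squaring mod 100: 31^1≡31, 31^2≡61, 31^4≡21, 31^8≡41, 31^16≡81, 31^32≡61, 31^64≡21, 31^128≡41, 31^256≡81, 31^512≡61.
536 = 8 + 16 + 512, so 31^536 ≡ 41·81·61 ≡ 81 (mod 100).

81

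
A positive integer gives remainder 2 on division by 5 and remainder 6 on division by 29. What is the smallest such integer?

Since 29·4 ≡ 1 (mod 5), take x = 6 + 29·((2−6)·4 mod 5) = 6 + 29·4 = 122.
Check: 122 mod 5 = 2, 122 mod 29 = 6.

122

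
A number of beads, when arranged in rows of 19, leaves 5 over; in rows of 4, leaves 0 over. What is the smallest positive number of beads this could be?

24

Since 4·5 ≡ 1 (mod 19), take x = 0 + 4·((5−0)·5 mod 19) = 0 + 4·6 = 24.
Check: 24 mod 19 = 5, 24 mod 4 = 0.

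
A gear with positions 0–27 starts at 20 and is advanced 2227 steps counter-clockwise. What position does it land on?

5

2227 mod 28 = 15 (since 79·28 = 2212).
(20 − 15) mod 28 = 5.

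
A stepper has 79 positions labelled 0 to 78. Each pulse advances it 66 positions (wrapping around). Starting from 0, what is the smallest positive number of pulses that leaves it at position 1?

6

66·6 = 396 = 5·79 + 1, so 66⁻¹ ≡ 6 (mod 79).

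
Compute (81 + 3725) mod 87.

Dividing 3725 by 87 gives quotient 42 and remainder 71.
(81 + 71) mod 87 = 65.

65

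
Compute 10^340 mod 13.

3

Square-and-reduce mod 13: 10^1≡10, 10^2≡9, 10^4≡3, 10^8≡9, 10^16≡3, 10^32≡9, 10^64≡3, 10^128≡9, 10^256≡3.
Since 340 = 4 + 16 + 64 + 256 in binary, 10^340 ≡ 3·3·3·3 ≡ 3 (mod 13).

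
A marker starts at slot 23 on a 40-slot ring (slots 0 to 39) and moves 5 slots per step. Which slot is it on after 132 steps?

3

132·5 = 660.
Dividing 660 by 40 gives quotient 16 and remainder 20.
(23 + 20) mod 40 = 3.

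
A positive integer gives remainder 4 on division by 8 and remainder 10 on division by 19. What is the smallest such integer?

124

x ≡ 4 (mod 8) gives x ∈ {4, 12, 20, 28, 36, 44, 52, 60, …}.
The first of these with x mod 19 = 10 is 124.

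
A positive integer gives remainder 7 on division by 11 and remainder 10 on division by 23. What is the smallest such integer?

194

Since 23·1 ≡ 1 (mod 11), take x = 10 + 23·((7−10)·1 mod 11) = 10 + 23·8 = 194.
Check: 194 mod 11 = 7, 194 mod 23 = 10.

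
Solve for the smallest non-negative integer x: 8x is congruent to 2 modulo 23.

8⁻¹ ≡ 3 (mod 23) because 8·3 = 24 = 1·23 + 1.
So x ≡ 3·2 = 6 ≡ 6 (mod 23).

6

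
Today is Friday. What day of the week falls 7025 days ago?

7025 = 1003·7 + 4, so 7025 mod 7 = 4.
Friday − 4 days → Monday.

Monday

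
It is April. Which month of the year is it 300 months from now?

April

Dividing 300 by 12 gives quotient 25 and remainder 0.
April + 0 months → April.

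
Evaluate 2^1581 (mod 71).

64

Square-and-reduce mod 71: 2^1≡2, 2^2≡4, 2^4≡16, 2^8≡43, 2^16≡3, 2^32≡9, 2^64≡10, 2^128≡29, 2^256≡60, 2^512≡50, 2^1024≡15.
Since 1581 = 1 + 4 + 8 + 32 + 512 + 1024 in binary, 2^1581 ≡ 2·16·43·9·50·15 ≡ 64 (mod 71).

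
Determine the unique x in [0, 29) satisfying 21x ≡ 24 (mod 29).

26

21⁻¹ ≡ 18 (mod 29) because 21·18 = 378 = 13·29 + 1.
So x ≡ 18·24 = 432 ≡ 26 (mod 29).
Check: 21·26 = 546 = 18·29 + 24.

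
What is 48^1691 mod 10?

2

Last digits of 8^n: 8, 4, 2, 6 (period 4).
1691 leaves remainder 3 on division by 4, so 48^1691 ends in 2.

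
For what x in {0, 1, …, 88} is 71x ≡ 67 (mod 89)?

21

The inverse of 71 mod 89 is 84 (since 71·84 = 5964 ≡ 1).
Multiplying both sides by 84: x ≡ 84·67 = 5628 ≡ 21 (mod 89).
Check: 71·21 = 1491 = 16·89 + 67.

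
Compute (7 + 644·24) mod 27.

644·24 = 15456.
Dividing 15456 by 27 gives quotient 572 and remainder 12.
(7 + 12) mod 27 = 19.

19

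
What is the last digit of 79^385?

The units digit of 79^n cycles with period 2: 9, 1, …
385 mod 2 = 1, so the last digit matches 9^1 = 9.

9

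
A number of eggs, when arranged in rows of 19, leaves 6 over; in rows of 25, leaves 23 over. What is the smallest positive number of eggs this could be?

348

x ≡ 6 (mod 19) gives x ∈ {6, 25, 44, 63, 82, 101, 120, 139, …}.
The first of these with x mod 25 = 23 is 348.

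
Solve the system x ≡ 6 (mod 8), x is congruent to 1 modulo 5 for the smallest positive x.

Since 5·5 ≡ 1 (mod 8), take x = 1 + 5·((6−1)·5 mod 8) = 1 + 5·1 = 6.
Check: 6 mod 8 = 6, 6 mod 5 = 1.

6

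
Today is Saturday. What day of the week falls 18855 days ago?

Tuesday

Dividing 18855 by 7 gives quotient 2693 and remainder 4.
Saturday − 4 days → Tuesday.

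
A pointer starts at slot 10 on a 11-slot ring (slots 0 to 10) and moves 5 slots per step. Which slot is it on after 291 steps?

2

291·5 = 1455.
1455 = 132·11 + 3, so 1455 mod 11 = 3.
(10 + 3) mod 11 = 2.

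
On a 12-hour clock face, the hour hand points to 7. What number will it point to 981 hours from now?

4

981 = 81·12 + 9, so 981 mod 12 = 9.
7 + 9 → 4 on a 12-hour dial.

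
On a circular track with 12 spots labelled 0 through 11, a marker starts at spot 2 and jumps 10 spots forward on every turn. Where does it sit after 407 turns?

407·10 = 4070.
4070 − 339·12 = 2, so 4070 ≡ 2 (mod 12).
(2 + 2) mod 12 = 4.

4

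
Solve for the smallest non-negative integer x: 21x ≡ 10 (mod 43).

The inverse of 21 mod 43 is 41 (since 21·41 = 861 ≡ 1).
Multiplying both sides by 41: x ≡ 41·10 = 410 ≡ 23 (mod 43).

23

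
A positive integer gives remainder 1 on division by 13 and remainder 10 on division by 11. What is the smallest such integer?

131

x ≡ 10 (mod 11) gives x ∈ {10, 21, 32, 43, 54, 65, 76, 87, …}.
The first of these with x mod 13 = 1 is 131.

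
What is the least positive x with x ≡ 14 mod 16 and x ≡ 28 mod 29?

318

Since 29·5 ≡ 1 (mod 16), take x = 28 + 29·((14−28)·5 mod 16) = 28 + 29·10 = 318.
Check: 318 mod 16 = 14, 318 mod 29 = 28.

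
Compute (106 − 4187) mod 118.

Dividing 4187 by 118 gives quotient 35 and remainder 57.
(106 − 57) mod 118 = 49.

49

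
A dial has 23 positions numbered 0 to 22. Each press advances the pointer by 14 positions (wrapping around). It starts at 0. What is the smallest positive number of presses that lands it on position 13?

19

The inverse of 14 mod 23 is 5 (since 14·5 = 70 ≡ 1).
So x ≡ 5·13 = 65 ≡ 19 (mod 23).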